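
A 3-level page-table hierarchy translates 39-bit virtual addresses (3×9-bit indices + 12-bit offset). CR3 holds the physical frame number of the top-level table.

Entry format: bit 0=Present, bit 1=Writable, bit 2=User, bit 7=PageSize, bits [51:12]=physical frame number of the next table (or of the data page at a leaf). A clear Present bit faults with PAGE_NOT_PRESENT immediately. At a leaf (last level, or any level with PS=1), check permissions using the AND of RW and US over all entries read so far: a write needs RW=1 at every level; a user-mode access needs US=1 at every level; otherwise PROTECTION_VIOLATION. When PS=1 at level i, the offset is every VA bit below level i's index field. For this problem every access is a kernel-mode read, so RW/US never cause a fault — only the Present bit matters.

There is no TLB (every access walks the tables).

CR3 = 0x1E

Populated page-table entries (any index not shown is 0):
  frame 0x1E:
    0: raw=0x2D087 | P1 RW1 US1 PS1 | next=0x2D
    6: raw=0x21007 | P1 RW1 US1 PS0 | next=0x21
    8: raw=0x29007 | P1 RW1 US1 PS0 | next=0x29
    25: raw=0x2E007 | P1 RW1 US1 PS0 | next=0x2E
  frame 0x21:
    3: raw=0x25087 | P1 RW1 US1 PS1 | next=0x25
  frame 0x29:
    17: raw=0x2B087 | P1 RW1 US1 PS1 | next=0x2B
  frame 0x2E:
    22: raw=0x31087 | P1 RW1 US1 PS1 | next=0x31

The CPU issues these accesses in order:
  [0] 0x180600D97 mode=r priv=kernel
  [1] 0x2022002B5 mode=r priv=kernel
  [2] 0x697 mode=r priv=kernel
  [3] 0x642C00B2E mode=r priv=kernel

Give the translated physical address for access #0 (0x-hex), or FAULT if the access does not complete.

Walk each access:
#0 VA=0x180600D97 (r,kernel):
  L0: frame=0x1E idx=6 entry=0x21007 [P=1 RW=1 US=1 PS=0]
  L1: frame=0x21 idx=3 entry=0x25087 [P=1 RW=1 US=1 PS=1]
  → PA=0x25D97 (huge @L1)  (2 entries read)
#1 VA=0x2022002B5 (r,kernel):
  L0: frame=0x1E idx=8 entry=0x29007 [P=1 RW=1 US=1 PS=0]
  L1: frame=0x29 idx=17 entry=0x2B087 [P=1 RW=1 US=1 PS=1]
  → PA=0x2B2B5 (huge @L1)  (2 entries read)
#2 VA=0x697 (r,kernel):
  L0: frame=0x1E idx=0 entry=0x2D087 [P=1 RW=1 US=1 PS=1]
  → PA=0x2D697 (huge @L0)  (1 entries read)
#3 VA=0x642C00B2E (r,kernel):
  L0: frame=0x1E idx=25 entry=0x2E007 [P=1 RW=1 US=1 PS=0]
  L1: frame=0x2E idx=22 entry=0x31087 [P=1 RW=1 US=1 PS=1]
  → PA=0x31B2E (huge @L1)  (2 entries read)

Access #0 PA: 0x25D97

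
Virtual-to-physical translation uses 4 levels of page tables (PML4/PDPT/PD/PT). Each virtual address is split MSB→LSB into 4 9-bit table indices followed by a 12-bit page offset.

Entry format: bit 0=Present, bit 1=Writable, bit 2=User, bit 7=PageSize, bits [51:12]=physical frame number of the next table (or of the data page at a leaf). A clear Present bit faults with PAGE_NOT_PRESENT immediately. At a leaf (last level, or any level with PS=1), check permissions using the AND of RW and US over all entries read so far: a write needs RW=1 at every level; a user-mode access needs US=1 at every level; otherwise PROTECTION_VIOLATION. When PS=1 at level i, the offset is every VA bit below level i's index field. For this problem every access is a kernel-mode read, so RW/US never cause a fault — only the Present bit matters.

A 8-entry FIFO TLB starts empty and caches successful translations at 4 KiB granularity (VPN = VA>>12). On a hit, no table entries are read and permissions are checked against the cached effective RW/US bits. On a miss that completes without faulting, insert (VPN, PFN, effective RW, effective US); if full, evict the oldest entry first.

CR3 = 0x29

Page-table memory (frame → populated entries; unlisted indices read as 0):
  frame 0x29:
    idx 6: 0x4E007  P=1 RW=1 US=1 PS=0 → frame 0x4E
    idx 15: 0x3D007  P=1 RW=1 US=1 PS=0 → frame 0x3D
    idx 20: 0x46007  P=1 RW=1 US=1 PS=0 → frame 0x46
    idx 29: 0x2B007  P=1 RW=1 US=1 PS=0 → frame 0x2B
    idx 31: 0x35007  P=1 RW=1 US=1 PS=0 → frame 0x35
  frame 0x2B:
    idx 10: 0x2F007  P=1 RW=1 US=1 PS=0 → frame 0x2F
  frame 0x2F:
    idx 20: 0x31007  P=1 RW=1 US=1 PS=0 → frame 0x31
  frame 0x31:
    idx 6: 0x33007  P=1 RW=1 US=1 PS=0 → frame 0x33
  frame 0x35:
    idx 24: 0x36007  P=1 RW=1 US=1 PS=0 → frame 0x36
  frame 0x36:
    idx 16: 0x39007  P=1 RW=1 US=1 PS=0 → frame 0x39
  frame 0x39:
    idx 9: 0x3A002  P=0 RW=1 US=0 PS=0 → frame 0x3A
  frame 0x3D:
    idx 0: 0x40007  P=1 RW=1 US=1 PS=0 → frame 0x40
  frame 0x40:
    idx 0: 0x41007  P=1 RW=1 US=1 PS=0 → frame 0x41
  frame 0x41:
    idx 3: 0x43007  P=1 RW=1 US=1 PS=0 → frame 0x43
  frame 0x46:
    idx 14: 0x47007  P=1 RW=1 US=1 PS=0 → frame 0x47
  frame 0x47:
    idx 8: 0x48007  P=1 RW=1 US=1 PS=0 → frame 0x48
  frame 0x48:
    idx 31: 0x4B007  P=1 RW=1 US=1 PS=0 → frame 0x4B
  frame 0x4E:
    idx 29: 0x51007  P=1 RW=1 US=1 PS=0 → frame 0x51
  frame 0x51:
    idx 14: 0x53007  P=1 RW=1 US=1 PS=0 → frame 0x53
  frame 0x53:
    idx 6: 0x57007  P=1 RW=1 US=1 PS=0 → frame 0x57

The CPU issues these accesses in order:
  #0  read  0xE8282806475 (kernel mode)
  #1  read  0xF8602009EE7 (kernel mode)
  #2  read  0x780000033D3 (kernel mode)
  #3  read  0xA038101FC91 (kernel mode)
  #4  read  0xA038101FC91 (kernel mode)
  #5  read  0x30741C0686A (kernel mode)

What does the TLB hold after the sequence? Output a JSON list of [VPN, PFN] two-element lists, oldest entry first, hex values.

Per-access translation:
#0 VA=0xE8282806475 (r,kernel):
  L0: frame=0x29 idx=29 entry=0x2B007 [P=1 RW=1 US=1 PS=0]
  L1: frame=0x2B idx=10 entry=0x2F007 [P=1 RW=1 US=1 PS=0]
  L2: frame=0x2F idx=20 entry=0x31007 [P=1 RW=1 US=1 PS=0]
  L3: frame=0x31 idx=6 entry=0x33007 [P=1 RW=1 US=1 PS=0]
  ✓ 0x33475  — 4 lookups
#1 VA=0xF8602009EE7 (r,kernel):
  L0: frame=0x29 idx=31 entry=0x35007 [P=1 RW=1 US=1 PS=0]
  L1: frame=0x35 idx=24 entry=0x36007 [P=1 RW=1 US=1 PS=0]
  L2: frame=0x36 idx=16 entry=0x39007 [P=1 RW=1 US=1 PS=0]
  L3: frame=0x39 idx=9 entry=0x3A002 [P=0 RW=1 US=0 PS=0]
  ✗ PAGE_NOT_PRESENT  [4 reads]
#2 VA=0x780000033D3 (r,kernel):
  L0: frame=0x29 idx=15 entry=0x3D007 [P=1 RW=1 US=1 PS=0]
  L1: frame=0x3D idx=0 entry=0x40007 [P=1 RW=1 US=1 PS=0]
  L2: frame=0x40 idx=0 entry=0x41007 [P=1 RW=1 US=1 PS=0]
  L3: frame=0x41 idx=3 entry=0x43007 [P=1 RW=1 US=1 PS=0]
  ✓ 0x433D3  — 4 lookups
#3 VA=0xA038101FC91 (r,kernel):
  L0: frame=0x29 idx=20 entry=0x46007 [P=1 RW=1 US=1 PS=0]
  L1: frame=0x46 idx=14 entry=0x47007 [P=1 RW=1 US=1 PS=0]
  L2: frame=0x47 idx=8 entry=0x48007 [P=1 RW=1 US=1 PS=0]
  L3: frame=0x48 idx=31 entry=0x4B007 [P=1 RW=1 US=1 PS=0]
  ✓ 0x4BC91  — 4 lookups
#4 VA=0xA038101FC91 (r,kernel):
  TLB hit vpn=0xA038101F → PA=0x4BC91
#5 VA=0x30741C0686A (r,kernel):
  L0: frame=0x29 idx=6 entry=0x4E007 [P=1 RW=1 US=1 PS=0]
  L1: frame=0x4E idx=29 entry=0x51007 [P=1 RW=1 US=1 PS=0]
  L2: frame=0x51 idx=14 entry=0x53007 [P=1 RW=1 US=1 PS=0]
  L3: frame=0x53 idx=6 entry=0x57007 [P=1 RW=1 US=1 PS=0]
  ✓ 0x5786A  — 4 lookups

TLB: [["0xE8282806", "0x33"], ["0x78000003", "0x43"], ["0xA038101F", "0x4B"], ["0x30741C06", "0x57"]]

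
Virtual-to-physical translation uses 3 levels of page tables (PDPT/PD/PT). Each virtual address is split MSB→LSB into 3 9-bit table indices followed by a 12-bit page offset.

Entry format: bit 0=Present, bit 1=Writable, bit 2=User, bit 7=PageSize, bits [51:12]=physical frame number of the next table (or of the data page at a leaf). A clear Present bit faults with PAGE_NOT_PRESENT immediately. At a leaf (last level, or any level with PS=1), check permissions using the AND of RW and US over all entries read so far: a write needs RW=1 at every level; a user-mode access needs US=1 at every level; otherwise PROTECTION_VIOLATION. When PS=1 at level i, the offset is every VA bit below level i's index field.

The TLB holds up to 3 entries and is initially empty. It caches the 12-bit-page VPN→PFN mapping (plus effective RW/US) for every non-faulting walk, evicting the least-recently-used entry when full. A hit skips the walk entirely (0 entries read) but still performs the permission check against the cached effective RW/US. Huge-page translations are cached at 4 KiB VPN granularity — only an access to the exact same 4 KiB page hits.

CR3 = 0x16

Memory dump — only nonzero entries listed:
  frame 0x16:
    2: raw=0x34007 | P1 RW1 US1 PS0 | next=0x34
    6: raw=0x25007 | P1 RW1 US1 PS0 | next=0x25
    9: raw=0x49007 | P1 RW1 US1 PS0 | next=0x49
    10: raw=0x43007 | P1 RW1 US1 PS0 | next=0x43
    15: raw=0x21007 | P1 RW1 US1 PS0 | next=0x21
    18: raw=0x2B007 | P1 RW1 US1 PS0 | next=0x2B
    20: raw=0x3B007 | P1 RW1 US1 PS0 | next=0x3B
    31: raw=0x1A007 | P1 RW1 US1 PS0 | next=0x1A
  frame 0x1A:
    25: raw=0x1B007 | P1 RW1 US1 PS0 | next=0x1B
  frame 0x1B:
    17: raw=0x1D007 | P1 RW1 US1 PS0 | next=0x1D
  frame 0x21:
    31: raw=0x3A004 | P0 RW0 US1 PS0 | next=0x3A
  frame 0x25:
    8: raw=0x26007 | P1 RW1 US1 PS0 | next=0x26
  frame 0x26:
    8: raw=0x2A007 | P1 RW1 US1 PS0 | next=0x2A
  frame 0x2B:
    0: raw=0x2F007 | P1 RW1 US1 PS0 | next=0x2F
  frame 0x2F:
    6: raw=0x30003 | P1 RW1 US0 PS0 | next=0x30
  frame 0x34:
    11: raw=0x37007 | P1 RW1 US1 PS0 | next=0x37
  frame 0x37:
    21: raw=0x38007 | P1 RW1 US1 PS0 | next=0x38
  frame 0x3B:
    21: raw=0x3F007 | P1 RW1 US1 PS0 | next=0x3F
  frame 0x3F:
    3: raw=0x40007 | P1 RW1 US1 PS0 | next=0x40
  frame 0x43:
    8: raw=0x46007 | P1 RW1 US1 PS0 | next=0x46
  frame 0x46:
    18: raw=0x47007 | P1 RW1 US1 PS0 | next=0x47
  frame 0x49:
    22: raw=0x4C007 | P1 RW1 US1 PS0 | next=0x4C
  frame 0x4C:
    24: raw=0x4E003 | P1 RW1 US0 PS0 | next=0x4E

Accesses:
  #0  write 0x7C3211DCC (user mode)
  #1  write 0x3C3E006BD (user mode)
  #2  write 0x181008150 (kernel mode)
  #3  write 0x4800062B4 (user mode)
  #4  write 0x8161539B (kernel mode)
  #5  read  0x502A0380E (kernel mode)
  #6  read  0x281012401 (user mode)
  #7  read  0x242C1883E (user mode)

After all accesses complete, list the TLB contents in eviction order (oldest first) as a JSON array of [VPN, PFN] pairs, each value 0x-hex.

Trace:
#0 VA=0x7C3211DCC (w,user):
  L0: frame=0x16 idx=31 entry=0x1A007 [P=1 RW=1 US=1 PS=0]
  L1: frame=0x1A idx=25 entry=0x1B007 [P=1 RW=1 US=1 PS=0]
  L2: frame=0x1B idx=17 entry=0x1D007 [P=1 RW=1 US=1 PS=0]
  → PA=0x1DDCC  (3 entries read)
#1 VA=0x3C3E006BD (w,user):
  L0: frame=0x16 idx=15 entry=0x21007 [P=1 RW=1 US=1 PS=0]
  L1: frame=0x21 idx=31 entry=0x3A004 [P=0 RW=0 US=1 PS=0]
  ⇒ fault: PAGE_NOT_PRESENT  — 2 lookups
#2 VA=0x181008150 (w,kernel):
  L0: frame=0x16 idx=6 entry=0x25007 [P=1 RW=1 US=1 PS=0]
  L1: frame=0x25 idx=8 entry=0x26007 [P=1 RW=1 US=1 PS=0]
  L2: frame=0x26 idx=8 entry=0x2A007 [P=1 RW=1 US=1 PS=0]
  → PA=0x2A150  (3 entries read)
#3 VA=0x4800062B4 (w,user):
  L0: frame=0x16 idx=18 entry=0x2B007 [P=1 RW=1 US=1 PS=0]
  L1: frame=0x2B idx=0 entry=0x2F007 [P=1 RW=1 US=1 PS=0]
  L2: frame=0x2F idx=6 entry=0x30003 [P=1 RW=1 US=0 PS=0]
  ⇒ fault: PROTECTION_VIOLATION  — 3 lookups
#4 VA=0x8161539B (w,kernel):
  L0: frame=0x16 idx=2 entry=0x34007 [P=1 RW=1 US=1 PS=0]
  L1: frame=0x34 idx=11 entry=0x37007 [P=1 RW=1 US=1 PS=0]
  L2: frame=0x37 idx=21 entry=0x38007 [P=1 RW=1 US=1 PS=0]
  → PA=0x3839B  (3 entries read)
#5 VA=0x502A0380E (r,kernel):
  L0: frame=0x16 idx=20 entry=0x3B007 [P=1 RW=1 US=1 PS=0]
  L1: frame=0x3B idx=21 entry=0x3F007 [P=1 RW=1 US=1 PS=0]
  L2: frame=0x3F idx=3 entry=0x40007 [P=1 RW=1 US=1 PS=0]
  → PA=0x4080E  (3 entries read)
#6 VA=0x281012401 (r,user):
  L0: frame=0x16 idx=10 entry=0x43007 [P=1 RW=1 US=1 PS=0]
  L1: frame=0x43 idx=8 entry=0x46007 [P=1 RW=1 US=1 PS=0]
  L2: frame=0x46 idx=18 entry=0x47007 [P=1 RW=1 US=1 PS=0]
  → PA=0x47401  (3 entries read)
#7 VA=0x242C1883E (r,user):
  L0: frame=0x16 idx=9 entry=0x49007 [P=1 RW=1 US=1 PS=0]
  L1: frame=0x49 idx=22 entry=0x4C007 [P=1 RW=1 US=1 PS=0]
  L2: frame=0x4C idx=24 entry=0x4E003 [P=1 RW=1 US=0 PS=0]
  ⇒ fault: PROTECTION_VIOLATION  — 3 lookups

TLB: [["0x81615", "0x38"], ["0x502A03", "0x40"], ["0x281012", "0x47"]]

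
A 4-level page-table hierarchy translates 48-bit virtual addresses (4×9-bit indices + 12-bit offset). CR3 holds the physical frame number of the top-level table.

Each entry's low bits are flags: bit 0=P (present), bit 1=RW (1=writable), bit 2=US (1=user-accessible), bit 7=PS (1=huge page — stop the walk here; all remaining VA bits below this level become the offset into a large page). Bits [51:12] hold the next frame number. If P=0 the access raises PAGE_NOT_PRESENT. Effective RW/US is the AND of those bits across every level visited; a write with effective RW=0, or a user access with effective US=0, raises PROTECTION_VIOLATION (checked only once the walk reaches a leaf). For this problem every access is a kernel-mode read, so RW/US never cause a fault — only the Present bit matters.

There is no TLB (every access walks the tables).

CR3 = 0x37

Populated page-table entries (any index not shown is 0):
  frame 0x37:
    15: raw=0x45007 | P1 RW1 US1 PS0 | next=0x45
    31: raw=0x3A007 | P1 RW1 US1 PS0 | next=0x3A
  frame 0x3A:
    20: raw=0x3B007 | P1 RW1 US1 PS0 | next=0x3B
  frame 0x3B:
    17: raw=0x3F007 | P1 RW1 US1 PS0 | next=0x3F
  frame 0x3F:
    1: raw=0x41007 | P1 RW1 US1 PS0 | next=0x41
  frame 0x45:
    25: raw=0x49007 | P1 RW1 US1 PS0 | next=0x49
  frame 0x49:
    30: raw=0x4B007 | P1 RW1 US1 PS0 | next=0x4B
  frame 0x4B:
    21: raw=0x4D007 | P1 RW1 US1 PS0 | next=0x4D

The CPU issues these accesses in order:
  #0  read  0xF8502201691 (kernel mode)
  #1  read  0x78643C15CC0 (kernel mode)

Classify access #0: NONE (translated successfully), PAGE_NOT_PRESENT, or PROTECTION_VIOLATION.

Trace:
#0 VA=0xF8502201691 (r,kernel):
  L0 @0x37[31] → 0x3A007  P=1,RW=1,US=1,PS=0
  L1 @0x3A[20] → 0x3B007  P=1,RW=1,US=1,PS=0
  L2 @0x3B[17] → 0x3F007  P=1,RW=1,US=1,PS=0
  L3 @0x3F[1] → 0x41007  P=1,RW=1,US=1,PS=0
  ✓ 0x41691  — 4 lookups
#1 VA=0x78643C15CC0 (r,kernel):
  L0 @0x37[15] → 0x45007  P=1,RW=1,US=1,PS=0
  L1 @0x45[25] → 0x49007  P=1,RW=1,US=1,PS=0
  L2 @0x49[30] → 0x4B007  P=1,RW=1,US=1,PS=0
  L3 @0x4B[21] → 0x4D007  P=1,RW=1,US=1,PS=0
  ✓ 0x4DCC0  — 4 lookups

Access #0 fault: NONE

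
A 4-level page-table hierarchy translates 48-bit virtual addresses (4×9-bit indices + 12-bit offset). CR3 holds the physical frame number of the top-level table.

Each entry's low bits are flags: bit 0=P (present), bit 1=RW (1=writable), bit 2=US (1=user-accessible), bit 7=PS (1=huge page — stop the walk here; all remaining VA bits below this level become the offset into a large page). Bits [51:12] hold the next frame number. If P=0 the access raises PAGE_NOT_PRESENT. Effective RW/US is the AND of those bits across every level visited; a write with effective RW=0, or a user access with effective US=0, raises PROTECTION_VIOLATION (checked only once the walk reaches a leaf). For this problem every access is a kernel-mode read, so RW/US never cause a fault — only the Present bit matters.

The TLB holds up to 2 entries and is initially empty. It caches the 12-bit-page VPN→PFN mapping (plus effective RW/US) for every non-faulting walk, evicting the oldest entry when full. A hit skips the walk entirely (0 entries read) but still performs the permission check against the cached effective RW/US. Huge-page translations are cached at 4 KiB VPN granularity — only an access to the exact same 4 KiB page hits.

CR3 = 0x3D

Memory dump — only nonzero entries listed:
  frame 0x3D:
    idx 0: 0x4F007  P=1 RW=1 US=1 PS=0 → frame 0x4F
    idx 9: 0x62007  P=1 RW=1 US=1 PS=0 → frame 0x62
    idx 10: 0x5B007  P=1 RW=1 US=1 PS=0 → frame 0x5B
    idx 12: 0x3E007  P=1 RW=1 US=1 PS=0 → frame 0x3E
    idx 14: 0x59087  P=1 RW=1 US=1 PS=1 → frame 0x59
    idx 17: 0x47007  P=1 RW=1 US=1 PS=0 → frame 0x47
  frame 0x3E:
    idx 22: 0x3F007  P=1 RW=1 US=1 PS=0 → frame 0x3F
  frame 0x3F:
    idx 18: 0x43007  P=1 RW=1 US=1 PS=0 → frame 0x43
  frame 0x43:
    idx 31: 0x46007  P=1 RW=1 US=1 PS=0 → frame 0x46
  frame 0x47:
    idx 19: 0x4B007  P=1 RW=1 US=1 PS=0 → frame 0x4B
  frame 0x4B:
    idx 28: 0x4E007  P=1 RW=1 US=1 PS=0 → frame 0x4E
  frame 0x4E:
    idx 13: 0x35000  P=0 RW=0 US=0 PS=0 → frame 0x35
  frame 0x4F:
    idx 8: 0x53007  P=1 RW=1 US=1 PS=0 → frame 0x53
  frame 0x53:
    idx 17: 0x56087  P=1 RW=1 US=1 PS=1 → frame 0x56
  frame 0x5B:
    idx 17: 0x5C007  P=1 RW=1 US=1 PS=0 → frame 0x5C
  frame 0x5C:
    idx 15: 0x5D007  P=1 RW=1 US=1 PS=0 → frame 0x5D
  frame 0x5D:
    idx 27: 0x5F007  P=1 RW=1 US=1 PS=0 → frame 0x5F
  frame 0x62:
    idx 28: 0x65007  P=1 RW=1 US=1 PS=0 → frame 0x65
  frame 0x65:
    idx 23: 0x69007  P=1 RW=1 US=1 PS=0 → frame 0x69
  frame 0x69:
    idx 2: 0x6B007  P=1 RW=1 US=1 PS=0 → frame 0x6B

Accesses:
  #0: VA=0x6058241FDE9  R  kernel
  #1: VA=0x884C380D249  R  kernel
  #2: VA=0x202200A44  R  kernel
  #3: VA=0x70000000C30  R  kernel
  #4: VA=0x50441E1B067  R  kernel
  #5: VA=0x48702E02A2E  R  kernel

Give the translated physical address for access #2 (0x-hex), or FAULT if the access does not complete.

Per-access translation:
#0 VA=0x6058241FDE9 (r,kernel):
  L0: frame=0x3D idx=12 entry=0x3E007 [P=1 RW=1 US=1 PS=0]
  L1: frame=0x3E idx=22 entry=0x3F007 [P=1 RW=1 US=1 PS=0]
  L2: frame=0x3F idx=18 entry=0x43007 [P=1 RW=1 US=1 PS=0]
  L3: frame=0x43 idx=31 entry=0x46007 [P=1 RW=1 US=1 PS=0]
  ⇒ phys 0x46DE9  [4 reads]
#1 VA=0x884C380D249 (r,kernel):
  L0: frame=0x3D idx=17 entry=0x47007 [P=1 RW=1 US=1 PS=0]
  L1: frame=0x47 idx=19 entry=0x4B007 [P=1 RW=1 US=1 PS=0]
  L2: frame=0x4B idx=28 entry=0x4E007 [P=1 RW=1 US=1 PS=0]
  L3: frame=0x4E idx=13 entry=0x35000 [P=0 RW=0 US=0 PS=0]
  ✗ PAGE_NOT_PRESENT  [4 reads]
#2 VA=0x202200A44 (r,kernel):
  L0: frame=0x3D idx=0 entry=0x4F007 [P=1 RW=1 US=1 PS=0]
  L1: frame=0x4F idx=8 entry=0x53007 [P=1 RW=1 US=1 PS=0]
  L2: frame=0x53 idx=17 entry=0x56087 [P=1 RW=1 US=1 PS=1]
  ⇒ phys 0x56A44 (huge @L2)  [3 reads]
#3 VA=0x70000000C30 (r,kernel):
  L0: frame=0x3D idx=14 entry=0x59087 [P=1 RW=1 US=1 PS=1]
  ⇒ phys 0x59C30 (huge @L0)  [1 reads]
#4 VA=0x50441E1B067 (r,kernel):
  L0: frame=0x3D idx=10 entry=0x5B007 [P=1 RW=1 US=1 PS=0]
  L1: frame=0x5B idx=17 entry=0x5C007 [P=1 RW=1 US=1 PS=0]
  L2: frame=0x5C idx=15 entry=0x5D007 [P=1 RW=1 US=1 PS=0]
  L3: frame=0x5D idx=27 entry=0x5F007 [P=1 RW=1 US=1 PS=0]
  ⇒ phys 0x5F067  [4 reads]
#5 VA=0x48702E02A2E (r,kernel):
  L0: frame=0x3D idx=9 entry=0x62007 [P=1 RW=1 US=1 PS=0]
  L1: frame=0x62 idx=28 entry=0x65007 [P=1 RW=1 US=1 PS=0]
  L2: frame=0x65 idx=23 entry=0x69007 [P=1 RW=1 US=1 PS=0]
  L3: frame=0x69 idx=2 entry=0x6B007 [P=1 RW=1 US=1 PS=0]
  ⇒ phys 0x6BA2E  [4 reads]

Access #2 PA: 0x56A44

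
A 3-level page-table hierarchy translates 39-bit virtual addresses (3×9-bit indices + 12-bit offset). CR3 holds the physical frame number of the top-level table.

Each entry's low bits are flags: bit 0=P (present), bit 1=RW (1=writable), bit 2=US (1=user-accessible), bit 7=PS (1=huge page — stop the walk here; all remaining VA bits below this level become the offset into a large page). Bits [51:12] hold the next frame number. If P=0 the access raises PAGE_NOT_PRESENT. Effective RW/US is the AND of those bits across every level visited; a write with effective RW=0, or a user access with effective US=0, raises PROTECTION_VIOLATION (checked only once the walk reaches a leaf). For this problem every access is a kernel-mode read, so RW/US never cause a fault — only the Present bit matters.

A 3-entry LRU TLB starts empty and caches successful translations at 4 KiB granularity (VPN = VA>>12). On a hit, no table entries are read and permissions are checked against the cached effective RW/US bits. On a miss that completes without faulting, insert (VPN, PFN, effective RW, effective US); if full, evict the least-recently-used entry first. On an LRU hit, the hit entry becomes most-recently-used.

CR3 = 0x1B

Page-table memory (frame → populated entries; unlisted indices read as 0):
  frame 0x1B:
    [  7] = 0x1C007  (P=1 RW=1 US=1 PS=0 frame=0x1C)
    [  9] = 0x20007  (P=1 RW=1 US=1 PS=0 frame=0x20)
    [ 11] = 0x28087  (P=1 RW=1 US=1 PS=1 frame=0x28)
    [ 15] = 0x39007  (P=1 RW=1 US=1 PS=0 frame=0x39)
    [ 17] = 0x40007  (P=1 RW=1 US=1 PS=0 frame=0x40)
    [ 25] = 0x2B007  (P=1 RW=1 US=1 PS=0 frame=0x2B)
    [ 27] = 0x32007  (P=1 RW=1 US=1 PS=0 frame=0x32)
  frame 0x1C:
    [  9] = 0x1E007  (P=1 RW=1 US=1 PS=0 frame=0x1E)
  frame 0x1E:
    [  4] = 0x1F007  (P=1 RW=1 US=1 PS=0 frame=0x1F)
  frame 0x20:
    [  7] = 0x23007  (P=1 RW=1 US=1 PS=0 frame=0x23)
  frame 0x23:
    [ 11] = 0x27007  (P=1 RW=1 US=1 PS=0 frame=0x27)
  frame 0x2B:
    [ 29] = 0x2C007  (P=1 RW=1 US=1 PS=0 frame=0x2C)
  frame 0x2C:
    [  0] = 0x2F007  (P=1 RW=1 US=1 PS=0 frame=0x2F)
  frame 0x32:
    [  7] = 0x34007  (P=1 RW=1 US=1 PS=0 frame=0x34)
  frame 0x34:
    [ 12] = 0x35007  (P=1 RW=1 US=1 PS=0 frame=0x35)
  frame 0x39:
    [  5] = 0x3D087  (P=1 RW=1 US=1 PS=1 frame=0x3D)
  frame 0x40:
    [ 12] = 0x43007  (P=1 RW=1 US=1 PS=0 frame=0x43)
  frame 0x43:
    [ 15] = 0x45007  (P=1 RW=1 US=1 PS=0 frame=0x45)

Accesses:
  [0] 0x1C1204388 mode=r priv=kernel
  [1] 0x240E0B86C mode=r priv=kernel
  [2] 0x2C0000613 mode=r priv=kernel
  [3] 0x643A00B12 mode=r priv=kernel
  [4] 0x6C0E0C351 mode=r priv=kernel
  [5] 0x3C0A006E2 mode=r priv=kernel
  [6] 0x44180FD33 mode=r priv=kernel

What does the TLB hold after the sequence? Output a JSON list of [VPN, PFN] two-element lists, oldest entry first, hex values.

Per-access translation:
#0 VA=0x1C1204388 (r,kernel):
  L0 @0x1B[7] → 0x1C007  P=1,RW=1,US=1,PS=0
  L1 @0x1C[9] → 0x1E007  P=1,RW=1,US=1,PS=0
  L2 @0x1E[4] → 0x1F007  P=1,RW=1,US=1,PS=0
  → PA=0x1F388  (3 entries read)
#1 VA=0x240E0B86C (r,kernel):
  L0 @0x1B[9] → 0x20007  P=1,RW=1,US=1,PS=0
  L1 @0x20[7] → 0x23007  P=1,RW=1,US=1,PS=0
  L2 @0x23[11] → 0x27007  P=1,RW=1,US=1,PS=0
  → PA=0x2786C  (3 entries read)
#2 VA=0x2C0000613 (r,kernel):
  L0 @0x1B[11] → 0x28087  P=1,RW=1,US=1,PS=1
  → PA=0x28613 (huge @L0)  (1 entries read)
#3 VA=0x643A00B12 (r,kernel):
  L0 @0x1B[25] → 0x2B007  P=1,RW=1,US=1,PS=0
  L1 @0x2B[29] → 0x2C007  P=1,RW=1,US=1,PS=0
  L2 @0x2C[0] → 0x2F007  P=1,RW=1,US=1,PS=0
  → PA=0x2FB12  (3 entries read)
#4 VA=0x6C0E0C351 (r,kernel):
  L0 @0x1B[27] → 0x32007  P=1,RW=1,US=1,PS=0
  L1 @0x32[7] → 0x34007  P=1,RW=1,US=1,PS=0
  L2 @0x34[12] → 0x35007  P=1,RW=1,US=1,PS=0
  → PA=0x35351  (3 entries read)
#5 VA=0x3C0A006E2 (r,kernel):
  L0 @0x1B[15] → 0x39007  P=1,RW=1,US=1,PS=0
  L1 @0x39[5] → 0x3D087  P=1,RW=1,US=1,PS=1
  → PA=0x3D6E2 (huge @L1)  (2 entries read)
#6 VA=0x44180FD33 (r,kernel):
  L0 @0x1B[17] → 0x40007  P=1,RW=1,US=1,PS=0
  L1 @0x40[12] → 0x43007  P=1,RW=1,US=1,PS=0
  L2 @0x43[15] → 0x45007  P=1,RW=1,US=1,PS=0
  → PA=0x45D33  (3 entries read)

TLB: [["0x6C0E0C", "0x35"], ["0x3C0A00", "0x3D"], ["0x44180F", "0x45"]]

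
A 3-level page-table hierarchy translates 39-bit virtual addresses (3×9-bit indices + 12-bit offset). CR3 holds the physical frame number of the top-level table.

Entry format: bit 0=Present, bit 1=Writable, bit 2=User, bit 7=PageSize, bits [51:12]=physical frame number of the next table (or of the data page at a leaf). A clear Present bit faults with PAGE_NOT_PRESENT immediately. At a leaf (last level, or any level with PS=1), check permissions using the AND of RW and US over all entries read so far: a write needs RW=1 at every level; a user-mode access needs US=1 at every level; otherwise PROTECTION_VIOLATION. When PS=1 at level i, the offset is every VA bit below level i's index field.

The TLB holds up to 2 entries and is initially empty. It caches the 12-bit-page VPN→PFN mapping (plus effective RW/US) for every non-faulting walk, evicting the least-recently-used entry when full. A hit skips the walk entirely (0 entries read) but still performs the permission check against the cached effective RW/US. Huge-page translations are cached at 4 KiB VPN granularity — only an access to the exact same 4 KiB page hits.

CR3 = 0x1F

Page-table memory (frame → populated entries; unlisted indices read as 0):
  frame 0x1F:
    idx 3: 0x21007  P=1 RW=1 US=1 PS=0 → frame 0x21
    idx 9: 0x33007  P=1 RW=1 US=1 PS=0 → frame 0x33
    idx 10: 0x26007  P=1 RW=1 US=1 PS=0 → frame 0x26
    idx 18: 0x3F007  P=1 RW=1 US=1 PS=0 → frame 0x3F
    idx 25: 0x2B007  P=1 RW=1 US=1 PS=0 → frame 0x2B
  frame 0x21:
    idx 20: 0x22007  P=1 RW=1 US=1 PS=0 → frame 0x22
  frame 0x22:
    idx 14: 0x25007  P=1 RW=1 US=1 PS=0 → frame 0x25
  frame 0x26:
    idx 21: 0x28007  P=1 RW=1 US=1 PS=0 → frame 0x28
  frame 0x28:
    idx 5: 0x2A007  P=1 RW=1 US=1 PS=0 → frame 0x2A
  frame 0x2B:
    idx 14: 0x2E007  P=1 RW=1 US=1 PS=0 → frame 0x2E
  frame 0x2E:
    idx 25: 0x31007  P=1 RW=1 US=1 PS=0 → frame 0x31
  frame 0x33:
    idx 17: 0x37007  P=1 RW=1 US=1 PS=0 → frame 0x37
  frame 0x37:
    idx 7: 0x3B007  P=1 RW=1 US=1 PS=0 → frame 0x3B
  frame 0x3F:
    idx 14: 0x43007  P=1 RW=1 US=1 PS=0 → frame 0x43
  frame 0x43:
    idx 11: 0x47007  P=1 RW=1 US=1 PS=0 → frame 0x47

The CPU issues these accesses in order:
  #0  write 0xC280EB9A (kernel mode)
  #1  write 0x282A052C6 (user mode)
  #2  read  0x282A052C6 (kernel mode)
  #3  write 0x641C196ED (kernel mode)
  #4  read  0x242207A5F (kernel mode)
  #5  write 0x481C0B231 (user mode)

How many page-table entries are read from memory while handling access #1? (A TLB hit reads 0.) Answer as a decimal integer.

Trace:
#0 VA=0xC280EB9A (w,kernel):
  lvl0: tbl 0x1F, slot 3 ⇒ 0x21007 (P1/RW1/US1/PS0)
  lvl1: tbl 0x21, slot 20 ⇒ 0x22007 (P1/RW1/US1/PS0)
  lvl2: tbl 0x22, slot 14 ⇒ 0x25007 (P1/RW1/US1/PS0)
  → PA=0x25B9A  (3 entries read)
#1 VA=0x282A052C6 (w,user):
  lvl0: tbl 0x1F, slot 10 ⇒ 0x26007 (P1/RW1/US1/PS0)
  lvl1: tbl 0x26, slot 21 ⇒ 0x28007 (P1/RW1/US1/PS0)
  lvl2: tbl 0x28, slot 5 ⇒ 0x2A007 (P1/RW1/US1/PS0)
  → PA=0x2A2C6  (3 entries read)
#2 VA=0x282A052C6 (r,kernel):
  TLB hit vpn=0x282A05 → PA=0x2A2C6
#3 VA=0x641C196ED (w,kernel):
  lvl0: tbl 0x1F, slot 25 ⇒ 0x2B007 (P1/RW1/US1/PS0)
  lvl1: tbl 0x2B, slot 14 ⇒ 0x2E007 (P1/RW1/US1/PS0)
  lvl2: tbl 0x2E, slot 25 ⇒ 0x31007 (P1/RW1/US1/PS0)
  → PA=0x316ED  (3 entries read)
#4 VA=0x242207A5F (r,kernel):
  lvl0: tbl 0x1F, slot 9 ⇒ 0x33007 (P1/RW1/US1/PS0)
  lvl1: tbl 0x33, slot 17 ⇒ 0x37007 (P1/RW1/US1/PS0)
  lvl2: tbl 0x37, slot 7 ⇒ 0x3B007 (P1/RW1/US1/PS0)
  → PA=0x3BA5F  (3 entries read)
#5 VA=0x481C0B231 (w,user):
  lvl0: tbl 0x1F, slot 18 ⇒ 0x3F007 (P1/RW1/US1/PS0)
  lvl1: tbl 0x3F, slot 14 ⇒ 0x43007 (P1/RW1/US1/PS0)
  lvl2: tbl 0x43, slot 11 ⇒ 0x47007 (P1/RW1/US1/PS0)
  → PA=0x47231  (3 entries read)

Entries read for #1: 3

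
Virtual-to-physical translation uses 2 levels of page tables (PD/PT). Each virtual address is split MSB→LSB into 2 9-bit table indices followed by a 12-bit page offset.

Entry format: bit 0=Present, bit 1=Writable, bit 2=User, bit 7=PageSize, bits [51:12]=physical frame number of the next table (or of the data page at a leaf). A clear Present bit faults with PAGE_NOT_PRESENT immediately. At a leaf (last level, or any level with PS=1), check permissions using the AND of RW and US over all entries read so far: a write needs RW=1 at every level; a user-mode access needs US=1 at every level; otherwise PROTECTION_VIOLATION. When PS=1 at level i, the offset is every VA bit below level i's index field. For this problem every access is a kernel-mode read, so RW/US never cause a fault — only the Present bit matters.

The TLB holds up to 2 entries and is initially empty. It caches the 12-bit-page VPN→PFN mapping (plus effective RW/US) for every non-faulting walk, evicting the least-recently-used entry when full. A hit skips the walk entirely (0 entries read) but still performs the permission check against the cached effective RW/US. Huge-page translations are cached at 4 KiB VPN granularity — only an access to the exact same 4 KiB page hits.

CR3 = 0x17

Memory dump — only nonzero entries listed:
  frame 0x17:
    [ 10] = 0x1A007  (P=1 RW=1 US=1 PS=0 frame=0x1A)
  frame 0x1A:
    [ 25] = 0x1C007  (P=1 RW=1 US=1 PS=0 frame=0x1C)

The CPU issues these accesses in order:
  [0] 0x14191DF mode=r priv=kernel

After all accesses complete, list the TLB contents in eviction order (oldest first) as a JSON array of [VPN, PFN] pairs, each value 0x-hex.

Walk each access:
#0 VA=0x14191DF (r,kernel):
  lvl0: tbl 0x17, slot 10 ⇒ 0x1A007 (P1/RW1/US1/PS0)
  lvl1: tbl 0x1A, slot 25 ⇒ 0x1C007 (P1/RW1/US1/PS0)
  → PA=0x1C1DF  (2 entries read)

TLB: [["0x1419", "0x1C"]]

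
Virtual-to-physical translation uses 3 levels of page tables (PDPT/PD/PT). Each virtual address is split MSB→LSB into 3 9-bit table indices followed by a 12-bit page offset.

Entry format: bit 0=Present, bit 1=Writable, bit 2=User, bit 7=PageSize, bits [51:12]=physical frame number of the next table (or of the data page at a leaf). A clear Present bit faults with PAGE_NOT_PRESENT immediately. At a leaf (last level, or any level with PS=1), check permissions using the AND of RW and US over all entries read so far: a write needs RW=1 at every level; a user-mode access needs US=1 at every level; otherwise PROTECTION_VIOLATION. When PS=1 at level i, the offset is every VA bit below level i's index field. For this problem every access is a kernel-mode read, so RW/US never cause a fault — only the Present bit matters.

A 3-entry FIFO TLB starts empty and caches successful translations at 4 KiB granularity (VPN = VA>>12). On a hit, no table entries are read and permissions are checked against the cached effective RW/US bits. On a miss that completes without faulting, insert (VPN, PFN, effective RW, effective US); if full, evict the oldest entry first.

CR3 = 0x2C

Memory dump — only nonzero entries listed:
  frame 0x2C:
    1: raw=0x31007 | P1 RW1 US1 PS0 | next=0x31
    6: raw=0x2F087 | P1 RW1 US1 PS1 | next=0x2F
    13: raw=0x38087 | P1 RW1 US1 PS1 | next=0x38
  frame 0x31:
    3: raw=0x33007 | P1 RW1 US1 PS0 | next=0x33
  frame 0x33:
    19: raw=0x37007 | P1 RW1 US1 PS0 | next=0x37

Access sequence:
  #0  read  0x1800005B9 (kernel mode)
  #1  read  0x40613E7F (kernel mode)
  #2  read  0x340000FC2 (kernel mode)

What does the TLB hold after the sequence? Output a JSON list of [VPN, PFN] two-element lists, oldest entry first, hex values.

Per-access translation:
#0 VA=0x1800005B9 (r,kernel):
  L0: frame=0x2C idx=6 entry=0x2F087 [P=1 RW=1 US=1 PS=1]
  ⇒ phys 0x2F5B9 (huge @L0)  [1 reads]
#1 VA=0x40613E7F (r,kernel):
  L0: frame=0x2C idx=1 entry=0x31007 [P=1 RW=1 US=1 PS=0]
  L1: frame=0x31 idx=3 entry=0x33007 [P=1 RW=1 US=1 PS=0]
  L2: frame=0x33 idx=19 entry=0x37007 [P=1 RW=1 US=1 PS=0]
  ⇒ phys 0x37E7F  [3 reads]
#2 VA=0x340000FC2 (r,kernel):
  L0: frame=0x2C idx=13 entry=0x38087 [P=1 RW=1 US=1 PS=1]
  ⇒ phys 0x38FC2 (huge @L0)  [1 reads]

TLB: [["0x180000", "0x2F"], ["0x40613", "0x37"], ["0x340000", "0x38"]]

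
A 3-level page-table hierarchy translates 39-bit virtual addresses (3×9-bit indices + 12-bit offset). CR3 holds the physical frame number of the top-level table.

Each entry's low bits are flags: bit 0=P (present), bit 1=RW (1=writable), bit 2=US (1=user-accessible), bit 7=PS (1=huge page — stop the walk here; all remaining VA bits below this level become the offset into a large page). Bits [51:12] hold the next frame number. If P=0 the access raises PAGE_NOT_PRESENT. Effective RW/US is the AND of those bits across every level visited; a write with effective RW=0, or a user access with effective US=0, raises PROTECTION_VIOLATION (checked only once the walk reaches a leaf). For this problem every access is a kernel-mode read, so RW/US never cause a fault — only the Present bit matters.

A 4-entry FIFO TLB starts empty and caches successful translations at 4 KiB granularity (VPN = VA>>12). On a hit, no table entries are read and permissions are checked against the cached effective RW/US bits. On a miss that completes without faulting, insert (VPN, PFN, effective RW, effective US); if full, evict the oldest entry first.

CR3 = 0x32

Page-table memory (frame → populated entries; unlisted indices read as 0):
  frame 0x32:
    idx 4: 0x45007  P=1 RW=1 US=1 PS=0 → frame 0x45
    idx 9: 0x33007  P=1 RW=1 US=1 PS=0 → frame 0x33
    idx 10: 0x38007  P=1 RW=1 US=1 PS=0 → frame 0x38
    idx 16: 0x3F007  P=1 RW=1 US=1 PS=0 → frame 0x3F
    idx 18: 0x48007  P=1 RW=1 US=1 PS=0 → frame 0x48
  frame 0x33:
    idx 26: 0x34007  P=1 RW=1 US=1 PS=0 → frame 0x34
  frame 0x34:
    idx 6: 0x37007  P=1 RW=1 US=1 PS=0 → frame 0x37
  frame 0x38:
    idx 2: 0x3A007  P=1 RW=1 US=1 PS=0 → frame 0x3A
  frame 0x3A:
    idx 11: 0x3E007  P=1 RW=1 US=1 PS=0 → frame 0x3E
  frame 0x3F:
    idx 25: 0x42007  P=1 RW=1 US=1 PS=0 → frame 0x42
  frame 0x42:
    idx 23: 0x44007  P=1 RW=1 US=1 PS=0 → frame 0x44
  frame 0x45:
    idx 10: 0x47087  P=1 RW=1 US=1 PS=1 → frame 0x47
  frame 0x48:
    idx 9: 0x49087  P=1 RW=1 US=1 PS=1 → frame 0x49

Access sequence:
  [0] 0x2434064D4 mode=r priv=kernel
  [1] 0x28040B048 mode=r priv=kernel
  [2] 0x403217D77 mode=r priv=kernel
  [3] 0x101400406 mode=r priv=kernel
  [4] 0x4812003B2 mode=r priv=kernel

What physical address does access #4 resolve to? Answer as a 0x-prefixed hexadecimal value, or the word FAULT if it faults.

Trace:
#0 VA=0x2434064D4 (r,kernel):
  L0: frame=0x32 idx=9 entry=0x33007 [P=1 RW=1 US=1 PS=0]
  L1: frame=0x33 idx=26 entry=0x34007 [P=1 RW=1 US=1 PS=0]
  L2: frame=0x34 idx=6 entry=0x37007 [P=1 RW=1 US=1 PS=0]
  → PA=0x374D4  (3 entries read)
#1 VA=0x28040B048 (r,kernel):
  L0: frame=0x32 idx=10 entry=0x38007 [P=1 RW=1 US=1 PS=0]
  L1: frame=0x38 idx=2 entry=0x3A007 [P=1 RW=1 US=1 PS=0]
  L2: frame=0x3A idx=11 entry=0x3E007 [P=1 RW=1 US=1 PS=0]
  → PA=0x3E048  (3 entries read)
#2 VA=0x403217D77 (r,kernel):
  L0: frame=0x32 idx=16 entry=0x3F007 [P=1 RW=1 US=1 PS=0]
  L1: frame=0x3F idx=25 entry=0x42007 [P=1 RW=1 US=1 PS=0]
  L2: frame=0x42 idx=23 entry=0x44007 [P=1 RW=1 US=1 PS=0]
  → PA=0x44D77  (3 entries read)
#3 VA=0x101400406 (r,kernel):
  L0: frame=0x32 idx=4 entry=0x45007 [P=1 RW=1 US=1 PS=0]
  L1: frame=0x45 idx=10 entry=0x47087 [P=1 RW=1 US=1 PS=1]
  → PA=0x47406 (huge @L1)  (2 entries read)
#4 VA=0x4812003B2 (r,kernel):
  L0: frame=0x32 idx=18 entry=0x48007 [P=1 RW=1 US=1 PS=0]
  L1: frame=0x48 idx=9 entry=0x49087 [P=1 RW=1 US=1 PS=1]
  → PA=0x493B2 (huge @L1)  (2 entries read)

Access #4 PA: 0x493B2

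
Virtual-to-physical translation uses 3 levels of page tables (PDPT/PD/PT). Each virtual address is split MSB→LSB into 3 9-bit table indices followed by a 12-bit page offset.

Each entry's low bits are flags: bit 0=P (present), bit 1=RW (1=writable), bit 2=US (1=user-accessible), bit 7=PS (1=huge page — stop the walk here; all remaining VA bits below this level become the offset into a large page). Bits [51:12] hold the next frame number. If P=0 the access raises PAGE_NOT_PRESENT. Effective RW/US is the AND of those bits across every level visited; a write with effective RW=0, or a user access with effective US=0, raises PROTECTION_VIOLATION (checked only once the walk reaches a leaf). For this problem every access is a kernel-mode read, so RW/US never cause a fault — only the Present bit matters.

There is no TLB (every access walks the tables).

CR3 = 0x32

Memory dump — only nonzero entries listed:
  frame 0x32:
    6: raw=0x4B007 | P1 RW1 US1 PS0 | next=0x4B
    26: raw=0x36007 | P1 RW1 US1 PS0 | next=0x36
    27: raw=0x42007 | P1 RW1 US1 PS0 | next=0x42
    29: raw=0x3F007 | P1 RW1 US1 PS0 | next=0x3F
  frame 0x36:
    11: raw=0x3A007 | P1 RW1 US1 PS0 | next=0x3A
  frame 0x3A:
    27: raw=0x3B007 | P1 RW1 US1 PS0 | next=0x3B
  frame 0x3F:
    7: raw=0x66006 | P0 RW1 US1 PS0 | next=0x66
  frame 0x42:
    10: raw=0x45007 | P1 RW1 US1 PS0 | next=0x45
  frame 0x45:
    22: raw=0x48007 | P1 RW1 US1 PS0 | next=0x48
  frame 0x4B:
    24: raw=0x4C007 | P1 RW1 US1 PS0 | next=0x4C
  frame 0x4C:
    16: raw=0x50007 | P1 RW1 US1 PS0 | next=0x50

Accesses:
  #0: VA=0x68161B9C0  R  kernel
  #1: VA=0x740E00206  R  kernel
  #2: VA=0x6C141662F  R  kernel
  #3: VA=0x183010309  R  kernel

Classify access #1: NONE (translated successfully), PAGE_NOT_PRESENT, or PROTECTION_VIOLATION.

Walk each access:
#0 VA=0x68161B9C0 (r,kernel):
  L0: frame=0x32 idx=26 entry=0x36007 [P=1 RW=1 US=1 PS=0]
  L1: frame=0x36 idx=11 entry=0x3A007 [P=1 RW=1 US=1 PS=0]
  L2: frame=0x3A idx=27 entry=0x3B007 [P=1 RW=1 US=1 PS=0]
  ⇒ phys 0x3B9C0  [3 reads]
#1 VA=0x740E00206 (r,kernel):
  L0: frame=0x32 idx=29 entry=0x3F007 [P=1 RW=1 US=1 PS=0]
  L1: frame=0x3F idx=7 entry=0x66006 [P=0 RW=1 US=1 PS=0]
  → PAGE_NOT_PRESENT  (2 entries read)
#2 VA=0x6C141662F (r,kernel):
  L0: frame=0x32 idx=27 entry=0x42007 [P=1 RW=1 US=1 PS=0]
  L1: frame=0x42 idx=10 entry=0x45007 [P=1 RW=1 US=1 PS=0]
  L2: frame=0x45 idx=22 entry=0x48007 [P=1 RW=1 US=1 PS=0]
  ⇒ phys 0x4862F  [3 reads]
#3 VA=0x183010309 (r,kernel):
  L0: frame=0x32 idx=6 entry=0x4B007 [P=1 RW=1 US=1 PS=0]
  L1: frame=0x4B idx=24 entry=0x4C007 [P=1 RW=1 US=1 PS=0]
  L2: frame=0x4C idx=16 entry=0x50007 [P=1 RW=1 US=1 PS=0]
  ⇒ phys 0x50309  [3 reads]

Access #1 fault: PAGE_NOT_PRESENT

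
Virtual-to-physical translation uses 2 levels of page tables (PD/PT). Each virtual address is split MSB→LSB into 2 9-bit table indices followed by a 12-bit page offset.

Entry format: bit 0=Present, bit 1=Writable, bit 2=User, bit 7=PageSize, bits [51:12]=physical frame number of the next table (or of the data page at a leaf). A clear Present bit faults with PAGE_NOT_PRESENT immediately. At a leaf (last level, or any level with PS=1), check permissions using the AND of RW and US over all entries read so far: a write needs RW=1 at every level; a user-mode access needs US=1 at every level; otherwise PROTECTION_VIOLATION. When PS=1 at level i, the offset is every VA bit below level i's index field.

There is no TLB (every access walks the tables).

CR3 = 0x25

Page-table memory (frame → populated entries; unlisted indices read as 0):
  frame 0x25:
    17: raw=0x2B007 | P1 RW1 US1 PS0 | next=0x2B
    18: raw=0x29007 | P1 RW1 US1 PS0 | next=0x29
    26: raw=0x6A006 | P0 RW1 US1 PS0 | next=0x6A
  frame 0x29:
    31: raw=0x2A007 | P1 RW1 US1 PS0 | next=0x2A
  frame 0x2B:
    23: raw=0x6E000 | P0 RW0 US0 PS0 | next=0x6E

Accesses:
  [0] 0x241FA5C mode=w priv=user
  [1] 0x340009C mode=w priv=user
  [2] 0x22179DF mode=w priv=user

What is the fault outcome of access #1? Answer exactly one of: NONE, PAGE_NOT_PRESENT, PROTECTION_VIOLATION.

Trace:
#0 VA=0x241FA5C (w,user):
  lvl0: tbl 0x25, slot 18 ⇒ 0x29007 (P1/RW1/US1/PS0)
  lvl1: tbl 0x29, slot 31 ⇒ 0x2A007 (P1/RW1/US1/PS0)
  ✓ 0x2AA5C  — 2 lookups
#1 VA=0x340009C (w,user):
  lvl0: tbl 0x25, slot 26 ⇒ 0x6A006 (P0/RW1/US1/PS0)
  ⇒ fault: PAGE_NOT_PRESENT  — 1 lookups
#2 VA=0x22179DF (w,user):
  lvl0: tbl 0x25, slot 17 ⇒ 0x2B007 (P1/RW1/US1/PS0)
  lvl1: tbl 0x2B, slot 23 ⇒ 0x6E000 (P0/RW0/US0/PS0)
  ⇒ fault: PAGE_NOT_PRESENT  — 2 lookups

Access #1 fault: PAGE_NOT_PRESENT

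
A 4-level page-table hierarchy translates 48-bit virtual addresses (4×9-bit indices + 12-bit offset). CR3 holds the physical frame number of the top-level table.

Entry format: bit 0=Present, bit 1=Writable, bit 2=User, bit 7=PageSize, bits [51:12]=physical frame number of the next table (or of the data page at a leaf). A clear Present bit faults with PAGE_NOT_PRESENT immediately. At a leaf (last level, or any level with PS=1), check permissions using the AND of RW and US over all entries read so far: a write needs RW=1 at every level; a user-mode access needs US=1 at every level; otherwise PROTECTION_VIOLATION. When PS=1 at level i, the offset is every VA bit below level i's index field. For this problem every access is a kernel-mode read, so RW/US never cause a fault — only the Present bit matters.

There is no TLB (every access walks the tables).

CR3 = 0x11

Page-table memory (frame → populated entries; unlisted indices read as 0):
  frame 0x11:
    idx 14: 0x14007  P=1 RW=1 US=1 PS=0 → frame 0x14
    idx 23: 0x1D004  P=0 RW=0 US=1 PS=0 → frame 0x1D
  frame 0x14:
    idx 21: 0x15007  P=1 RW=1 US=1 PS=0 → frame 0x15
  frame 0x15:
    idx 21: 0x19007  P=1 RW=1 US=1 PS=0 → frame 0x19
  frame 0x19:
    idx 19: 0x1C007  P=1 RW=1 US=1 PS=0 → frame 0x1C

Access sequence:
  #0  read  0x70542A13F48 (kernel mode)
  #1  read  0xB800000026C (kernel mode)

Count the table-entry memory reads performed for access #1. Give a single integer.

Per-access translation:
#0 VA=0x70542A13F48 (r,kernel):
  lvl0: tbl 0x11, slot 14 ⇒ 0x14007 (P1/RW1/US1/PS0)
  lvl1: tbl 0x14, slot 21 ⇒ 0x15007 (P1/RW1/US1/PS0)
  lvl2: tbl 0x15, slot 21 ⇒ 0x19007 (P1/RW1/US1/PS0)
  lvl3: tbl 0x19, slot 19 ⇒ 0x1C007 (P1/RW1/US1/PS0)
  → PA=0x1CF48  (4 entries read)
#1 VA=0xB800000026C (r,kernel):
  lvl0: tbl 0x11, slot 23 ⇒ 0x1D004 (P0/RW0/US1/PS0)
  ⇒ fault: PAGE_NOT_PRESENT  — 1 lookups

Entries read for #1: 1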